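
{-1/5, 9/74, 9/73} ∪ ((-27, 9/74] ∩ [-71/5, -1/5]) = [-71/5, -1/5] ∪ {9/74, 9/73}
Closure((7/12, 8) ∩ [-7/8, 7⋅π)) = [7/12, 8]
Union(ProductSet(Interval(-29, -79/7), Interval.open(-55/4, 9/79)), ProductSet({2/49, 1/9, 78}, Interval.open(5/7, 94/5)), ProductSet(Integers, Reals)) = Union(ProductSet({2/49, 1/9, 78}, Interval.open(5/7, 94/5)), ProductSet(Integers, Reals), ProductSet(Interval(-29, -79/7), Interval.open(-55/4, 9/79)))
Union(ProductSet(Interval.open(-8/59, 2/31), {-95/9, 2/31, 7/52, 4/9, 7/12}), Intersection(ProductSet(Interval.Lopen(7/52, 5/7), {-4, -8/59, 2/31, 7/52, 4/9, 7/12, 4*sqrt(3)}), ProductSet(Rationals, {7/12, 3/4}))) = Union(ProductSet(Intersection(Interval.Lopen(7/52, 5/7), Rationals), {7/12}), ProductSet(Interval.open(-8/59, 2/31), {-95/9, 2/31, 7/52, 4/9, 7/12}))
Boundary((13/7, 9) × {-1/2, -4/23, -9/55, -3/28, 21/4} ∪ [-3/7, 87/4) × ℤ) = ([-3/7, 87/4] × ℤ) ∪ ([13/7, 9] × {-1/2, -4/23, -9/55, -3/28, 21/4})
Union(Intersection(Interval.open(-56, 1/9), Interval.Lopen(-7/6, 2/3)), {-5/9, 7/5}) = Union({7/5}, Interval.open(-7/6, 1/9))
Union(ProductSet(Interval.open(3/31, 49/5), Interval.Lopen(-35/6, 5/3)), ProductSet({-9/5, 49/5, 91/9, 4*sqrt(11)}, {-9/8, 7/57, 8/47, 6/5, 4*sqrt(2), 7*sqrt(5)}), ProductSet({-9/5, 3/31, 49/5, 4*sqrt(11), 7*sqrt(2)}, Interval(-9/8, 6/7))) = Union(ProductSet({-9/5, 49/5, 91/9, 4*sqrt(11)}, {-9/8, 7/57, 8/47, 6/5, 4*sqrt(2), 7*sqrt(5)}), ProductSet({-9/5, 3/31, 49/5, 4*sqrt(11), 7*sqrt(2)}, Interval(-9/8, 6/7)), ProductSet(Interval.open(3/31, 49/5), Interval.Lopen(-35/6, 5/3)))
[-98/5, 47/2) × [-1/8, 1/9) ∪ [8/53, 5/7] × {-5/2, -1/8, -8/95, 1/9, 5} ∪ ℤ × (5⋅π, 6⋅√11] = ([-98/5, 47/2) × [-1/8, 1/9)) ∪ ([8/53, 5/7] × {-5/2, -1/8, -8/95, 1/9, 5}) ∪ (ℤ × (5⋅π, 6⋅√11])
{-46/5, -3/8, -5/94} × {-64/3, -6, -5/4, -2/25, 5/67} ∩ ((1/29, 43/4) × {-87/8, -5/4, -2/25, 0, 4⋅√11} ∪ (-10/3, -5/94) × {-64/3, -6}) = {-3/8} × {-64/3, -6}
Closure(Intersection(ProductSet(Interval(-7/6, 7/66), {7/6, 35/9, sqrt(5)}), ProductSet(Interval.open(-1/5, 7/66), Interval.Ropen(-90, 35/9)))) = ProductSet(Interval(-1/5, 7/66), {7/6, sqrt(5)})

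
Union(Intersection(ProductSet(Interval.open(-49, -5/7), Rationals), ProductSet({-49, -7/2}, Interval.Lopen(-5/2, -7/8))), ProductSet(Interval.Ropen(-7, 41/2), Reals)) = ProductSet(Interval.Ropen(-7, 41/2), Reals)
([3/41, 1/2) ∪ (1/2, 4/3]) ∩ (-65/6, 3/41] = {3/41}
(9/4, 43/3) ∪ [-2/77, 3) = [-2/77, 43/3)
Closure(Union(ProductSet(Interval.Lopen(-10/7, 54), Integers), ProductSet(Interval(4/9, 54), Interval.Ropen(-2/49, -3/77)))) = Union(ProductSet(Interval(-10/7, 54), Integers), ProductSet(Interval(4/9, 54), Interval(-2/49, -3/77)))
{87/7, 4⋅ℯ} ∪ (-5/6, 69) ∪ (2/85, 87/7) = (-5/6, 69)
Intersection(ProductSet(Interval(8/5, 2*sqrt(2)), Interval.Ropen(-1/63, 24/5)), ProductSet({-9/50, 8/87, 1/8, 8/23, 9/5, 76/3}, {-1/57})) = EmptySet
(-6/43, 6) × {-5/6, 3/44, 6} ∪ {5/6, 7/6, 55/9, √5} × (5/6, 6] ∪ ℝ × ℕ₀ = (ℝ × ℕ₀) ∪ ((-6/43, 6) × {-5/6, 3/44, 6}) ∪ ({5/6, 7/6, 55/9, √5} × (5/6, 6])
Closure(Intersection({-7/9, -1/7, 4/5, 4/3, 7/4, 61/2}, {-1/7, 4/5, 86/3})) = {-1/7, 4/5}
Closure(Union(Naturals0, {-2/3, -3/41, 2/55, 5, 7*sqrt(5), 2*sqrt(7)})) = Union({-2/3, -3/41, 2/55, 7*sqrt(5), 2*sqrt(7)}, Naturals0)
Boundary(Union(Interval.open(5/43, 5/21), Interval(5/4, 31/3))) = {5/43, 5/21, 5/4, 31/3}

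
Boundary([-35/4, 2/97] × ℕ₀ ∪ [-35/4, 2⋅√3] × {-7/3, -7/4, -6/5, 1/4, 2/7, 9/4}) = ([-35/4, 2/97] × ℕ₀) ∪ ([-35/4, 2⋅√3] × {-7/3, -7/4, -6/5, 1/4, 2/7, 9/4})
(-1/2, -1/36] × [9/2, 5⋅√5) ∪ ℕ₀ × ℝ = (ℕ₀ × ℝ) ∪ ((-1/2, -1/36] × [9/2, 5⋅√5))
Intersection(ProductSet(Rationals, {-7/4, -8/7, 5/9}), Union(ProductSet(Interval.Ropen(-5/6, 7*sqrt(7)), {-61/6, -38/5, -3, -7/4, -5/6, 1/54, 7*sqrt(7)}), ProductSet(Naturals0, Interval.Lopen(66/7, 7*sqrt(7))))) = ProductSet(Intersection(Interval.Ropen(-5/6, 7*sqrt(7)), Rationals), {-7/4})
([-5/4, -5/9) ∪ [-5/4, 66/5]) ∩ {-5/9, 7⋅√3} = {-5/9, 7⋅√3}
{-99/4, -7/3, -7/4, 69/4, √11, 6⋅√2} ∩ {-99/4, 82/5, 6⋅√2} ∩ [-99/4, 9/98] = {-99/4}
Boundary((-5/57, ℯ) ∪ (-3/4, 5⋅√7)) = {-3/4, 5⋅√7}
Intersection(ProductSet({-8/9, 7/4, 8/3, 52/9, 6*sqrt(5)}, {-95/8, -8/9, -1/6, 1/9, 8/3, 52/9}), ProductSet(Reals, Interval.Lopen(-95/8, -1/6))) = ProductSet({-8/9, 7/4, 8/3, 52/9, 6*sqrt(5)}, {-8/9, -1/6})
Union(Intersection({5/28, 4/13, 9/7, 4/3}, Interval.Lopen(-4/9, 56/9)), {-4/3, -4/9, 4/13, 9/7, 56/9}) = {-4/3, -4/9, 5/28, 4/13, 9/7, 4/3, 56/9}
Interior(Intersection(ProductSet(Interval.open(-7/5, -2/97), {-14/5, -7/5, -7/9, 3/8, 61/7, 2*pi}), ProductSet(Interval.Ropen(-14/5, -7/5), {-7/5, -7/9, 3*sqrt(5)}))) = EmptySet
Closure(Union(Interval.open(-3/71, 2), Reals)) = Interval(-oo, oo)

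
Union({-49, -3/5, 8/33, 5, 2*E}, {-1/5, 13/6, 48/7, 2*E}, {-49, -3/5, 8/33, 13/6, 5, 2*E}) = {-49, -3/5, -1/5, 8/33, 13/6, 5, 48/7, 2*E}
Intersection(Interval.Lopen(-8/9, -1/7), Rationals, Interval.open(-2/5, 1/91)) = Intersection(Interval.Lopen(-2/5, -1/7), Rationals)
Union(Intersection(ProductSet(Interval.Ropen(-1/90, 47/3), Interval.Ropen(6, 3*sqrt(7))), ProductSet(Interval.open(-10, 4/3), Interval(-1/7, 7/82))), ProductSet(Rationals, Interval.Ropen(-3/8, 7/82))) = ProductSet(Rationals, Interval.Ropen(-3/8, 7/82))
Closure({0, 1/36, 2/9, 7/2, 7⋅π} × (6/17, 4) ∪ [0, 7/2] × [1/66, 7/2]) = ([0, 7/2] × [1/66, 7/2]) ∪ ({0, 7/2, 7⋅π} × [6/17, 4]) ∪ ({0, 1/36, 2/9, 7/2, 7⋅π} × (6/17, 4])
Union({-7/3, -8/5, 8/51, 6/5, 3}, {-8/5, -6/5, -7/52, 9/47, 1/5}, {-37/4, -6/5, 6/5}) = {-37/4, -7/3, -8/5, -6/5, -7/52, 8/51, 9/47, 1/5, 6/5, 3}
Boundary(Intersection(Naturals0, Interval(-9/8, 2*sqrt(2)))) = Range(0, 3, 1)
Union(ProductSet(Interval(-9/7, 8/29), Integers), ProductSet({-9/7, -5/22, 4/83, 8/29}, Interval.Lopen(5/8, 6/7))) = Union(ProductSet({-9/7, -5/22, 4/83, 8/29}, Interval.Lopen(5/8, 6/7)), ProductSet(Interval(-9/7, 8/29), Integers))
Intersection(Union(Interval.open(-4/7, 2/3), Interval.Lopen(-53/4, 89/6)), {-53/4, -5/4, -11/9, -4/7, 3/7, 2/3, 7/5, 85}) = {-5/4, -11/9, -4/7, 3/7, 2/3, 7/5}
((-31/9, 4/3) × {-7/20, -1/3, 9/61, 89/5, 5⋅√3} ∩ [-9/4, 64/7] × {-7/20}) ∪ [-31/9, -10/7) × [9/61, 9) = ([-9/4, 4/3) × {-7/20}) ∪ ([-31/9, -10/7) × [9/61, 9))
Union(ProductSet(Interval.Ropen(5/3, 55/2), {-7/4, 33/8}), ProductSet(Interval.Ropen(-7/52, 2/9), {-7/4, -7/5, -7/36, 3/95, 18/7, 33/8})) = Union(ProductSet(Interval.Ropen(-7/52, 2/9), {-7/4, -7/5, -7/36, 3/95, 18/7, 33/8}), ProductSet(Interval.Ropen(5/3, 55/2), {-7/4, 33/8}))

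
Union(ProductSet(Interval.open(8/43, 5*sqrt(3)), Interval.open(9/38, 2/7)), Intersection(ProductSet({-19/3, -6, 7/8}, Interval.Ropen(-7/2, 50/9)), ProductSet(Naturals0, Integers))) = ProductSet(Interval.open(8/43, 5*sqrt(3)), Interval.open(9/38, 2/7))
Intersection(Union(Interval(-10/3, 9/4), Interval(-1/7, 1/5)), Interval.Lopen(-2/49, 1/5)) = Interval.Lopen(-2/49, 1/5)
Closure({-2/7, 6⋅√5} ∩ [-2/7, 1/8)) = {-2/7}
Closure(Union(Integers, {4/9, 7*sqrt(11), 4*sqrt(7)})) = Union({4/9, 7*sqrt(11), 4*sqrt(7)}, Integers)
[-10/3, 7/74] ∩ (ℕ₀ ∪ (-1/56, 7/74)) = (-1/56, 7/74) ∪ {0}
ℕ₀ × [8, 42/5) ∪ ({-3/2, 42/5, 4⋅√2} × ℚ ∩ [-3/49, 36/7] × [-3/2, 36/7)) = ℕ₀ × [8, 42/5)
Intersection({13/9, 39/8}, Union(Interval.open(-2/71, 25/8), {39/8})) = {13/9, 39/8}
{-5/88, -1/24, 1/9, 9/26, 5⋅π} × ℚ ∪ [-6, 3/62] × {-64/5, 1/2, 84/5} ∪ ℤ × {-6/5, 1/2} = (ℤ × {-6/5, 1/2}) ∪ ({-5/88, -1/24, 1/9, 9/26, 5⋅π} × ℚ) ∪ ([-6, 3/62] × {-64/5, 1/2, 84/5})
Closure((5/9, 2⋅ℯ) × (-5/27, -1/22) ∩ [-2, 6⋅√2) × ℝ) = ({5/9, 2⋅ℯ} × [-5/27, -1/22]) ∪ ([5/9, 2⋅ℯ] × {-5/27, -1/22}) ∪ ((5/9, 2⋅ℯ) × (-5/27, -1/22))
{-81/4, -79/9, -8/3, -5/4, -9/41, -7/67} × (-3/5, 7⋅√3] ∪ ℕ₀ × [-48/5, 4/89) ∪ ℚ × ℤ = (ℚ × ℤ) ∪ (ℕ₀ × [-48/5, 4/89)) ∪ ({-81/4, -79/9, -8/3, -5/4, -9/41, -7/67} × (-3/5, 7⋅√3])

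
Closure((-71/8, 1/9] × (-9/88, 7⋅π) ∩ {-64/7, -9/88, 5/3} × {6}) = {-9/88} × {6}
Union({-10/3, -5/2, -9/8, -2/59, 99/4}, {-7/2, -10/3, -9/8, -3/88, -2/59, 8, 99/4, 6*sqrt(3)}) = {-7/2, -10/3, -5/2, -9/8, -3/88, -2/59, 8, 99/4, 6*sqrt(3)}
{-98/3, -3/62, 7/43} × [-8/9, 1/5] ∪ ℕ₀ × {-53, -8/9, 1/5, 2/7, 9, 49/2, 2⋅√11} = ({-98/3, -3/62, 7/43} × [-8/9, 1/5]) ∪ (ℕ₀ × {-53, -8/9, 1/5, 2/7, 9, 49/2, 2⋅√11})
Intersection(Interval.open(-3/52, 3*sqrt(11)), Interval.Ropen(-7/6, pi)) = Interval.open(-3/52, pi)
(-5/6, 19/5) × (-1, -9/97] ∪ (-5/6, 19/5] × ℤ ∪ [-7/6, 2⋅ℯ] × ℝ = [-7/6, 2⋅ℯ] × ℝ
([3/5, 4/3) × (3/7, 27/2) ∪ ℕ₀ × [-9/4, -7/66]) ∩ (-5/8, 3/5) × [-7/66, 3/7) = {0} × {-7/66}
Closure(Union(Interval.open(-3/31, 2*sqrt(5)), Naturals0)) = Union(Complement(Naturals0, Interval.open(-3/31, 2*sqrt(5))), Interval(-3/31, 2*sqrt(5)), Naturals0)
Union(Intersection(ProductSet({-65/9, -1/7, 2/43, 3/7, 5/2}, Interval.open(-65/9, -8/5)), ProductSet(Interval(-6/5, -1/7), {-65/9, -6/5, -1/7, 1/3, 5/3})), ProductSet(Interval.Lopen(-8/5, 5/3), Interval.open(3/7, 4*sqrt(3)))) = ProductSet(Interval.Lopen(-8/5, 5/3), Interval.open(3/7, 4*sqrt(3)))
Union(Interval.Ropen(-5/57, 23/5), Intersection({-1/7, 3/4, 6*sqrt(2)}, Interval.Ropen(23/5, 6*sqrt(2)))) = Interval.Ropen(-5/57, 23/5)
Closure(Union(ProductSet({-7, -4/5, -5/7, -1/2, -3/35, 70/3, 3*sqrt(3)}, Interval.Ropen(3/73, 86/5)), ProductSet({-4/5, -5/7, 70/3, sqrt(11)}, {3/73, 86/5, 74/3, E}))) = Union(ProductSet({-4/5, -5/7, 70/3, sqrt(11)}, {3/73, 86/5, 74/3, E}), ProductSet({-7, -4/5, -5/7, -1/2, -3/35, 70/3, 3*sqrt(3)}, Interval(3/73, 86/5)))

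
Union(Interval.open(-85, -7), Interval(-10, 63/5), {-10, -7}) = Interval.Lopen(-85, 63/5)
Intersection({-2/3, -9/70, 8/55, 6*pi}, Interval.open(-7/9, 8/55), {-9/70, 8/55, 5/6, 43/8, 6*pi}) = {-9/70}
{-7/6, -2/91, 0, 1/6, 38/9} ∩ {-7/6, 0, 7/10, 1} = {-7/6, 0}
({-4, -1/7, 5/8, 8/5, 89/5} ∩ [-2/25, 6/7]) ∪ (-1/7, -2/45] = (-1/7, -2/45] ∪ {5/8}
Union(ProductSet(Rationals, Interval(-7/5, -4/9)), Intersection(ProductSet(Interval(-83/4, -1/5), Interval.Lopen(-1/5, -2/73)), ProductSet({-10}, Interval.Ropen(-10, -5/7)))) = ProductSet(Rationals, Interval(-7/5, -4/9))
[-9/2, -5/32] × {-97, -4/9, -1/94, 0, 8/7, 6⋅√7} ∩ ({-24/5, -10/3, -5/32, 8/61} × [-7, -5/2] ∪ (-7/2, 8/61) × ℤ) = (-7/2, -5/32] × {-97, 0}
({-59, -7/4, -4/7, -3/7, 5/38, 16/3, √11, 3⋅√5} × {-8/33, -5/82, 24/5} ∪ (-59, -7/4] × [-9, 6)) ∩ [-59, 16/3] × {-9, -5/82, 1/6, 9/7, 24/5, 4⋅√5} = ((-59, -7/4] × {-9, -5/82, 1/6, 9/7, 24/5}) ∪ ({-59, -7/4, -4/7, -3/7, 5/38, 16/3, √11} × {-5/82, 24/5})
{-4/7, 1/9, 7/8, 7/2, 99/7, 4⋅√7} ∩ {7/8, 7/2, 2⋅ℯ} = {7/8, 7/2}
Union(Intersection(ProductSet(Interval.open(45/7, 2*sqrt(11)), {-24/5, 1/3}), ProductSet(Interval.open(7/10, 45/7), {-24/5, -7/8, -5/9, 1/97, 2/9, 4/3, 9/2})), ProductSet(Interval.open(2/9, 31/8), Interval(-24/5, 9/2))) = ProductSet(Interval.open(2/9, 31/8), Interval(-24/5, 9/2))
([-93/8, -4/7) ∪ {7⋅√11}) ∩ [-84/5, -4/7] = [-93/8, -4/7)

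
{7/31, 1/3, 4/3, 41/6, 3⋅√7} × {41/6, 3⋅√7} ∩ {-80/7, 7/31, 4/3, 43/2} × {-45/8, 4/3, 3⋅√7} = {7/31, 4/3} × {3⋅√7}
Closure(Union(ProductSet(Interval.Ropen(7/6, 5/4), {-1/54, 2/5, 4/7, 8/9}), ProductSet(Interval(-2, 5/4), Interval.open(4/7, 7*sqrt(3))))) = Union(ProductSet(Interval(-2, 5/4), Interval(4/7, 7*sqrt(3))), ProductSet(Interval(7/6, 5/4), {-1/54, 2/5, 4/7, 8/9}))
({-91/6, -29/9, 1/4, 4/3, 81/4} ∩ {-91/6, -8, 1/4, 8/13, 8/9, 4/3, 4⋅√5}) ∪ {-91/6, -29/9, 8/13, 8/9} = {-91/6, -29/9, 1/4, 8/13, 8/9, 4/3}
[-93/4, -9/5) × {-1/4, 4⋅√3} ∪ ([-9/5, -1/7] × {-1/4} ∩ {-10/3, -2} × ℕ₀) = [-93/4, -9/5) × {-1/4, 4⋅√3}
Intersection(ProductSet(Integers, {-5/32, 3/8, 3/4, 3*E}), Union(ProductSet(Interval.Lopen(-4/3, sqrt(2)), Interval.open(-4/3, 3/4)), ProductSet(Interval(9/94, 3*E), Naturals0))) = ProductSet(Range(-1, 2, 1), {-5/32, 3/8})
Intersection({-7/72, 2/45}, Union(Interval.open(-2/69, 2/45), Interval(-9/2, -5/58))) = {-7/72}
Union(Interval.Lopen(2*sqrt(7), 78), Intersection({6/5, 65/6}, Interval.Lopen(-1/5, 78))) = Union({6/5}, Interval.Lopen(2*sqrt(7), 78))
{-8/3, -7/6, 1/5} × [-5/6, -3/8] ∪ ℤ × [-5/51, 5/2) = (ℤ × [-5/51, 5/2)) ∪ ({-8/3, -7/6, 1/5} × [-5/6, -3/8])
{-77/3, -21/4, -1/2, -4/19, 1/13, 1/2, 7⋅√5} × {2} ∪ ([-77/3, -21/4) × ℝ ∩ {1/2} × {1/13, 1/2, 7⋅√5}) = {-77/3, -21/4, -1/2, -4/19, 1/13, 1/2, 7⋅√5} × {2}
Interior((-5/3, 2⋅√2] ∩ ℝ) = (-5/3, 2⋅√2)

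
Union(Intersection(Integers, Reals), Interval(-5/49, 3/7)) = Union(Integers, Interval(-5/49, 3/7))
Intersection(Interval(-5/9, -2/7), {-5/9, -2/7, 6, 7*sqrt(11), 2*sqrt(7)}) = {-5/9, -2/7}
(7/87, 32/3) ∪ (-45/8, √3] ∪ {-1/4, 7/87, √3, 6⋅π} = (-45/8, 32/3) ∪ {6⋅π}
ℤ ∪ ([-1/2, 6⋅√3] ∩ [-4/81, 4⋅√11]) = ℤ ∪ [-4/81, 6⋅√3]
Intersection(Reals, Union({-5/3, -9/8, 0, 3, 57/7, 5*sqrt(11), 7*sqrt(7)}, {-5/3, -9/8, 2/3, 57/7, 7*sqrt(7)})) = {-5/3, -9/8, 0, 2/3, 3, 57/7, 5*sqrt(11), 7*sqrt(7)}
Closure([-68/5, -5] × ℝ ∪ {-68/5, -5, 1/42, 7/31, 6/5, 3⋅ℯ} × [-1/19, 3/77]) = ([-68/5, -5] × ℝ) ∪ ({-68/5, -5, 1/42, 7/31, 6/5, 3⋅ℯ} × [-1/19, 3/77])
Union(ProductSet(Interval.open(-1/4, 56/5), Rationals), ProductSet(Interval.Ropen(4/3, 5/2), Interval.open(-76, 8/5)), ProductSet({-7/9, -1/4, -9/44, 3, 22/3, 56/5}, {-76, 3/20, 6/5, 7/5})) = Union(ProductSet({-7/9, -1/4, -9/44, 3, 22/3, 56/5}, {-76, 3/20, 6/5, 7/5}), ProductSet(Interval.open(-1/4, 56/5), Rationals), ProductSet(Interval.Ropen(4/3, 5/2), Interval.open(-76, 8/5)))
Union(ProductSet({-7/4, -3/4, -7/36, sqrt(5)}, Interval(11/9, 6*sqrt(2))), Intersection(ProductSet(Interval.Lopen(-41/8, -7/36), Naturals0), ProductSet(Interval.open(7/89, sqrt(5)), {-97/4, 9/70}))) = ProductSet({-7/4, -3/4, -7/36, sqrt(5)}, Interval(11/9, 6*sqrt(2)))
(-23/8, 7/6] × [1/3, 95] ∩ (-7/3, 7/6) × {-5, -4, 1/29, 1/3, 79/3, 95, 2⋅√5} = (-7/3, 7/6) × {1/3, 79/3, 95, 2⋅√5}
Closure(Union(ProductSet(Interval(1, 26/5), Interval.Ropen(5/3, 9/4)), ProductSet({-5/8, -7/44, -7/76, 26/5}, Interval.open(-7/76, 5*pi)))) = Union(ProductSet({-5/8, -7/44, -7/76, 26/5}, Interval(-7/76, 5*pi)), ProductSet(Interval(1, 26/5), Interval(5/3, 9/4)))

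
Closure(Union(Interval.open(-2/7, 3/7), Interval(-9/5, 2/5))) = Interval(-9/5, 3/7)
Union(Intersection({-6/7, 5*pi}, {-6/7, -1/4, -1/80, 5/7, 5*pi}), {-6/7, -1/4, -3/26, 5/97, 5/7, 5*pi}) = {-6/7, -1/4, -3/26, 5/97, 5/7, 5*pi}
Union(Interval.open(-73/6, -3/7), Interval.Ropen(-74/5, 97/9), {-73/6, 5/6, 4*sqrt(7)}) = Interval.Ropen(-74/5, 97/9)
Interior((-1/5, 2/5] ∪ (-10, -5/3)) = (-10, -5/3) ∪ (-1/5, 2/5)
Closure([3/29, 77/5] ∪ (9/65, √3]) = [3/29, 77/5]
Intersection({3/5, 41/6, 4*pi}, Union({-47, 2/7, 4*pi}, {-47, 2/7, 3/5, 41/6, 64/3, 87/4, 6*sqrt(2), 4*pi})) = {3/5, 41/6, 4*pi}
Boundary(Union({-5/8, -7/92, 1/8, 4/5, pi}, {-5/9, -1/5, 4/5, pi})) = {-5/8, -5/9, -1/5, -7/92, 1/8, 4/5, pi}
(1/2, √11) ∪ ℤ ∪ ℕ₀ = ℤ ∪ (1/2, √11)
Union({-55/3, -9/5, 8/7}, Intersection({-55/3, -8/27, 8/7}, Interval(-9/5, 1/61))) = {-55/3, -9/5, -8/27, 8/7}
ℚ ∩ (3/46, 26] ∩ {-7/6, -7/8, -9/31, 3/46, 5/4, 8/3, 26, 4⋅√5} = {5/4, 8/3, 26}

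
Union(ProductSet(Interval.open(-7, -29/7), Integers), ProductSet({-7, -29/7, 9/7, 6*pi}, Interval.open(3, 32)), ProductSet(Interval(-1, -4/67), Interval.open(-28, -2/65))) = Union(ProductSet({-7, -29/7, 9/7, 6*pi}, Interval.open(3, 32)), ProductSet(Interval.open(-7, -29/7), Integers), ProductSet(Interval(-1, -4/67), Interval.open(-28, -2/65)))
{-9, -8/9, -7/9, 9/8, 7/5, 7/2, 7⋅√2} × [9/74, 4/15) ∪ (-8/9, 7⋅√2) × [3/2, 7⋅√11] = ({-9, -8/9, -7/9, 9/8, 7/5, 7/2, 7⋅√2} × [9/74, 4/15)) ∪ ((-8/9, 7⋅√2) × [3/2, 7⋅√11])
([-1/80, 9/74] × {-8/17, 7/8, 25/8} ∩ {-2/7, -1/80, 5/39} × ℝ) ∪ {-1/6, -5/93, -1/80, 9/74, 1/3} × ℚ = {-1/6, -5/93, -1/80, 9/74, 1/3} × ℚ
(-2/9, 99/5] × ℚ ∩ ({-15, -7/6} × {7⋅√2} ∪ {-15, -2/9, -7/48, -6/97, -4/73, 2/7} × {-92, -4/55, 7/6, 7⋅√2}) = {-7/48, -6/97, -4/73, 2/7} × {-92, -4/55, 7/6}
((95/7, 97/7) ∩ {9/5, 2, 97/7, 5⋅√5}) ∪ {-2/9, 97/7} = {-2/9, 97/7}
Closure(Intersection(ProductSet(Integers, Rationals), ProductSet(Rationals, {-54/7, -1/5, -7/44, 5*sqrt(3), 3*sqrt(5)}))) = ProductSet(Integers, {-54/7, -1/5, -7/44})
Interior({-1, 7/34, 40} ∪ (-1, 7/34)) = (-1, 7/34)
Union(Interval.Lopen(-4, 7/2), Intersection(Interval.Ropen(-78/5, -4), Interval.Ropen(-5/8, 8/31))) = Interval.Lopen(-4, 7/2)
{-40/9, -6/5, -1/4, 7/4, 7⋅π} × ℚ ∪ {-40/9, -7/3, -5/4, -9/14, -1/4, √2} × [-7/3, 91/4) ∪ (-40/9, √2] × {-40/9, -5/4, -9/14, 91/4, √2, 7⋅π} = ({-40/9, -6/5, -1/4, 7/4, 7⋅π} × ℚ) ∪ ({-40/9, -7/3, -5/4, -9/14, -1/4, √2} × [-7/3, 91/4)) ∪ ((-40/9, √2] × {-40/9, -5/4, -9/14, 91/4, √2, 7⋅π})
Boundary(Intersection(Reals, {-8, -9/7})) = {-8, -9/7}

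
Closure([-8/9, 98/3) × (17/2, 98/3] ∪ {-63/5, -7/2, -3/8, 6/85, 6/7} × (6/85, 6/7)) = ({-8/9, 98/3} × [17/2, 98/3]) ∪ ([-8/9, 98/3] × {17/2, 98/3}) ∪ ([-8/9, 98/3) × (17/2, 98/3]) ∪ ({-63/5, -7/2, -3/8, 6/85, 6/7} × [6/85, 6/7])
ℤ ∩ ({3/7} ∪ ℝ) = ℤ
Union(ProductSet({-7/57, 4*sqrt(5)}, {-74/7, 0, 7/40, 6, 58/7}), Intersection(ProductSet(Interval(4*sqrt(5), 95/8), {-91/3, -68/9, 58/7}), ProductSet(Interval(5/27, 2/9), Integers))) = ProductSet({-7/57, 4*sqrt(5)}, {-74/7, 0, 7/40, 6, 58/7})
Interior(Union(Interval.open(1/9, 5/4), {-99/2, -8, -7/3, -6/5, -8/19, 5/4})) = Interval.open(1/9, 5/4)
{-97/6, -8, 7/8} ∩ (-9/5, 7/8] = {7/8}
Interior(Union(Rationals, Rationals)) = EmptySet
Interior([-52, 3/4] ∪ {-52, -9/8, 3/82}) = (-52, 3/4)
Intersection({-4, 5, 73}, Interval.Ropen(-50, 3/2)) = {-4}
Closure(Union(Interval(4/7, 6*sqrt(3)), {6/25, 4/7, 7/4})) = Union({6/25}, Interval(4/7, 6*sqrt(3)))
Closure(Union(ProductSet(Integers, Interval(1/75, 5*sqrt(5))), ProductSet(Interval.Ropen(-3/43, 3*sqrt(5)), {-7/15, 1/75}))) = Union(ProductSet(Integers, Interval(1/75, 5*sqrt(5))), ProductSet(Interval(-3/43, 3*sqrt(5)), {-7/15, 1/75}))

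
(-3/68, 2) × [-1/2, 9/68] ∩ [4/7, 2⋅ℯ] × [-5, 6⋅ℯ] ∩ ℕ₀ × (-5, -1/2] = {1} × {-1/2}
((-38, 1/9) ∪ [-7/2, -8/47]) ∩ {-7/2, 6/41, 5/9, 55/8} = {-7/2}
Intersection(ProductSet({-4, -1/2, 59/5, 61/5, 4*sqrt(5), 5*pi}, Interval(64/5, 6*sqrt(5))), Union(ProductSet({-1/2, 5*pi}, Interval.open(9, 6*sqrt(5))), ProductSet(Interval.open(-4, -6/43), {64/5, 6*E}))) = ProductSet({-1/2, 5*pi}, Interval.Ropen(64/5, 6*sqrt(5)))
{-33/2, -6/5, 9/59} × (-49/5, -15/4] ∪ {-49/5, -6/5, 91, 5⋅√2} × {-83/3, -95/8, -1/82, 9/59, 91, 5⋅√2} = ({-33/2, -6/5, 9/59} × (-49/5, -15/4]) ∪ ({-49/5, -6/5, 91, 5⋅√2} × {-83/3, -95/8, -1/82, 9/59, 91, 5⋅√2})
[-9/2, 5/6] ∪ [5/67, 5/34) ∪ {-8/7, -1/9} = [-9/2, 5/6]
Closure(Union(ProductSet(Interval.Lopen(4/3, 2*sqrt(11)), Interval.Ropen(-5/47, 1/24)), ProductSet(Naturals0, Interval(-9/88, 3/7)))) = Union(ProductSet({4/3, 2*sqrt(11)}, Interval(-5/47, 1/24)), ProductSet(Interval(4/3, 2*sqrt(11)), {-5/47, 1/24}), ProductSet(Interval.Lopen(4/3, 2*sqrt(11)), Interval.Ropen(-5/47, 1/24)), ProductSet(Naturals0, Interval(-9/88, 3/7)))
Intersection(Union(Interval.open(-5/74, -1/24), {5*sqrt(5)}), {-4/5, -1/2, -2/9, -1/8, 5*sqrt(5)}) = {5*sqrt(5)}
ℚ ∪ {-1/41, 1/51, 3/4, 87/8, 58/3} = ℚ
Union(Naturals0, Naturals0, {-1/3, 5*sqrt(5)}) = Union({-1/3, 5*sqrt(5)}, Naturals0)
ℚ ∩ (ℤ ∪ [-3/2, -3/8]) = ℤ ∪ (ℚ ∩ [-3/2, -3/8])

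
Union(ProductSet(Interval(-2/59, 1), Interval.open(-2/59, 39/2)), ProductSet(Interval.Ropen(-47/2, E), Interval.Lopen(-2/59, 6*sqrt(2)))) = Union(ProductSet(Interval.Ropen(-47/2, E), Interval.Lopen(-2/59, 6*sqrt(2))), ProductSet(Interval(-2/59, 1), Interval.open(-2/59, 39/2)))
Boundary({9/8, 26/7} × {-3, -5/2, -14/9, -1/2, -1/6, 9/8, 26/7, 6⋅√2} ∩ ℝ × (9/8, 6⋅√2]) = {9/8, 26/7} × {26/7, 6⋅√2}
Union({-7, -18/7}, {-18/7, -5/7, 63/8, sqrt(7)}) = {-7, -18/7, -5/7, 63/8, sqrt(7)}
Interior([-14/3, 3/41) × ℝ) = (-14/3, 3/41) × ℝ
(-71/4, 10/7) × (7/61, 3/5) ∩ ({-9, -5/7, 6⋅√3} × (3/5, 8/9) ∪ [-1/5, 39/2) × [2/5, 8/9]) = [-1/5, 10/7) × [2/5, 3/5)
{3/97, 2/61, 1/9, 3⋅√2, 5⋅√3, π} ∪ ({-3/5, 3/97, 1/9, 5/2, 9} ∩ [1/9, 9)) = {3/97, 2/61, 1/9, 5/2, 3⋅√2, 5⋅√3, π}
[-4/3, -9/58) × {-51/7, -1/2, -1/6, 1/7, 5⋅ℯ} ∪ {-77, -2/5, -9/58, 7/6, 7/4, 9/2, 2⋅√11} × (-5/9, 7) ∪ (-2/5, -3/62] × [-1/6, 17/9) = ((-2/5, -3/62] × [-1/6, 17/9)) ∪ ([-4/3, -9/58) × {-51/7, -1/2, -1/6, 1/7, 5⋅ℯ}) ∪ ({-77, -2/5, -9/58, 7/6, 7/4, 9/2, 2⋅√11} × (-5/9, 7))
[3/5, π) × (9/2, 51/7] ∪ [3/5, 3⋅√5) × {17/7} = ([3/5, π) × (9/2, 51/7]) ∪ ([3/5, 3⋅√5) × {17/7})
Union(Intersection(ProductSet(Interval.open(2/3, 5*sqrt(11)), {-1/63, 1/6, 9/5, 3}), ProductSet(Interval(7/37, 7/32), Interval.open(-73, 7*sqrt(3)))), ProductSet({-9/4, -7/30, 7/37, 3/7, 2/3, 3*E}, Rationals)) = ProductSet({-9/4, -7/30, 7/37, 3/7, 2/3, 3*E}, Rationals)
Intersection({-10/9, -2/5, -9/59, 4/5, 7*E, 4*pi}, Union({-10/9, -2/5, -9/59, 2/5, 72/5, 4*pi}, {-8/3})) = {-10/9, -2/5, -9/59, 4*pi}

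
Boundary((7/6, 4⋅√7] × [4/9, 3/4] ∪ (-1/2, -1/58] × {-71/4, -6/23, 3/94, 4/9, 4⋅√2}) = ({7/6, 4⋅√7} × [4/9, 3/4]) ∪ ([7/6, 4⋅√7] × {4/9, 3/4}) ∪ ([-1/2, -1/58] × {-71/4, -6/23, 3/94, 4/9, 4⋅√2})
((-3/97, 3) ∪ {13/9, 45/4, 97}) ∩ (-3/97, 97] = (-3/97, 3) ∪ {45/4, 97}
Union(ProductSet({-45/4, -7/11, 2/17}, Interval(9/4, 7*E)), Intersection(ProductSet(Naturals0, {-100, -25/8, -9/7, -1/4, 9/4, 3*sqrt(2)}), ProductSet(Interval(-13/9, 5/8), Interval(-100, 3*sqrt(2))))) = Union(ProductSet({-45/4, -7/11, 2/17}, Interval(9/4, 7*E)), ProductSet(Range(0, 1, 1), {-100, -25/8, -9/7, -1/4, 9/4, 3*sqrt(2)}))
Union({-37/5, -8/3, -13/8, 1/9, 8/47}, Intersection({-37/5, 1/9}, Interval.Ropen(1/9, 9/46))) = {-37/5, -8/3, -13/8, 1/9, 8/47}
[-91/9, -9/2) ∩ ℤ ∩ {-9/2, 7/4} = ∅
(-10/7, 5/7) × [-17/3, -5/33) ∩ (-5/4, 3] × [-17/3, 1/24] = (-5/4, 5/7) × [-17/3, -5/33)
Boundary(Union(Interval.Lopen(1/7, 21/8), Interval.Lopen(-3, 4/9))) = {-3, 21/8}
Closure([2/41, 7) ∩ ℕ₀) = {1, 2, …, 6}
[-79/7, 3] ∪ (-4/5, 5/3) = [-79/7, 3]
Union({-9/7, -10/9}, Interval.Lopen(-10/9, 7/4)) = Union({-9/7}, Interval(-10/9, 7/4))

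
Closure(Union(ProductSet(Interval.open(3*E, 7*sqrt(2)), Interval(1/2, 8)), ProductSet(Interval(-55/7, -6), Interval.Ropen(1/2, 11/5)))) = Union(ProductSet(Interval(-55/7, -6), Interval(1/2, 11/5)), ProductSet(Interval(3*E, 7*sqrt(2)), Interval(1/2, 8)))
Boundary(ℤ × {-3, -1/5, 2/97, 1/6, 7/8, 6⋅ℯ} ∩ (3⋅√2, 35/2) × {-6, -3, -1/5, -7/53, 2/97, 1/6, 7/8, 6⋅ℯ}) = {5, 6, …, 17} × {-3, -1/5, 2/97, 1/6, 7/8, 6⋅ℯ}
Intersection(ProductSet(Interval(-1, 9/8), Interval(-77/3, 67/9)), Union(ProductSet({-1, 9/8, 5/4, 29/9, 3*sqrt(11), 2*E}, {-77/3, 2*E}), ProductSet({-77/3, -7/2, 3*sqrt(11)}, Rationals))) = ProductSet({-1, 9/8}, {-77/3, 2*E})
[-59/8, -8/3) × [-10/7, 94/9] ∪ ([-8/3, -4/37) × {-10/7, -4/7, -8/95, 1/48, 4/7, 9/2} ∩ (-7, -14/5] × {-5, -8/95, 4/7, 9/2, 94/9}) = [-59/8, -8/3) × [-10/7, 94/9]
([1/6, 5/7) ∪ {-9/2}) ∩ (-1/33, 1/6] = {1/6}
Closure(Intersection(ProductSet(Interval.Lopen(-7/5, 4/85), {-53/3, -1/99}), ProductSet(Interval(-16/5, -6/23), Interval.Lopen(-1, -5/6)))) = EmptySet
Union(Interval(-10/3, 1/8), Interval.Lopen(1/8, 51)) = Interval(-10/3, 51)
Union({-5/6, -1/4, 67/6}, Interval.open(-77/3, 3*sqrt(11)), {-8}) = Union({67/6}, Interval.open(-77/3, 3*sqrt(11)))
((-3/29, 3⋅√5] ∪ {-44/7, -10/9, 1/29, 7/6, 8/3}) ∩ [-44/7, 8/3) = {-44/7, -10/9} ∪ (-3/29, 8/3)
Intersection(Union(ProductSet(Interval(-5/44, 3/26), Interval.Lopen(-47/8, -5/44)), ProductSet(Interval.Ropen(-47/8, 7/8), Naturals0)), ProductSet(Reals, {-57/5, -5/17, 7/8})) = ProductSet(Interval(-5/44, 3/26), {-5/17})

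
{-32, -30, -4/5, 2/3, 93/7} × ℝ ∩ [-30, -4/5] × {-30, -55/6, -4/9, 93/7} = {-30, -4/5} × {-30, -55/6, -4/9, 93/7}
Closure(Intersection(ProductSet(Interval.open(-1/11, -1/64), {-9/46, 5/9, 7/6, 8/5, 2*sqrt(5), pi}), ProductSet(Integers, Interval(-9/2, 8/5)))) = EmptySet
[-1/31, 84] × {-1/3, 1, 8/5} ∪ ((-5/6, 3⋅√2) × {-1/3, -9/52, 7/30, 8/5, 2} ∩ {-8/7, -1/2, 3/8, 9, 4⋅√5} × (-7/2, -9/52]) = ({-1/2, 3/8} × {-1/3, -9/52}) ∪ ([-1/31, 84] × {-1/3, 1, 8/5})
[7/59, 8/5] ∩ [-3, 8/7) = [7/59, 8/7)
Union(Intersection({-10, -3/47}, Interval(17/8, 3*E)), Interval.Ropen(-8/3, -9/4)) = Interval.Ropen(-8/3, -9/4)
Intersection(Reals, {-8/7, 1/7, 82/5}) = {-8/7, 1/7, 82/5}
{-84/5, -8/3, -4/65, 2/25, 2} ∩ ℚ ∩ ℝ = {-84/5, -8/3, -4/65, 2/25, 2}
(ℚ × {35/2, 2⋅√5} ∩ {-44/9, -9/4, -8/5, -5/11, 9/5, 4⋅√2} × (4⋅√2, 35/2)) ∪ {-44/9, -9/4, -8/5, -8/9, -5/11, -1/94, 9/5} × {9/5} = {-44/9, -9/4, -8/5, -8/9, -5/11, -1/94, 9/5} × {9/5}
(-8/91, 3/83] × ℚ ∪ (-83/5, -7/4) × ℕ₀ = ((-83/5, -7/4) × ℕ₀) ∪ ((-8/91, 3/83] × ℚ)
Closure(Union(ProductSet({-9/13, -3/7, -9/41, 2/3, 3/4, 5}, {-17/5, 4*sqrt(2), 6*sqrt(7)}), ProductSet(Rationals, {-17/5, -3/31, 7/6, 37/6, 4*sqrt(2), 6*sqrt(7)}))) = ProductSet(Reals, {-17/5, -3/31, 7/6, 37/6, 4*sqrt(2), 6*sqrt(7)})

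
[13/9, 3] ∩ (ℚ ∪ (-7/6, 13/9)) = ℚ ∩ [13/9, 3]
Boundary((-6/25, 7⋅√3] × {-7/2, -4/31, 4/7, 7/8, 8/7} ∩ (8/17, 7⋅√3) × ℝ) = [8/17, 7⋅√3] × {-7/2, -4/31, 4/7, 7/8, 8/7}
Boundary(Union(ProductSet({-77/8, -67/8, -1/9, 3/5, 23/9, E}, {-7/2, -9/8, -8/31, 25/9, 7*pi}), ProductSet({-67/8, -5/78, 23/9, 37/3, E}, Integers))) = Union(ProductSet({-67/8, -5/78, 23/9, 37/3, E}, Integers), ProductSet({-77/8, -67/8, -1/9, 3/5, 23/9, E}, {-7/2, -9/8, -8/31, 25/9, 7*pi}))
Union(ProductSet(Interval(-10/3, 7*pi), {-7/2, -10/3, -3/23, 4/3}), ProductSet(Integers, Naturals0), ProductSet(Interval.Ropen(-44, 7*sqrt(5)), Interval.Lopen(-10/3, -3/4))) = Union(ProductSet(Integers, Naturals0), ProductSet(Interval.Ropen(-44, 7*sqrt(5)), Interval.Lopen(-10/3, -3/4)), ProductSet(Interval(-10/3, 7*pi), {-7/2, -10/3, -3/23, 4/3}))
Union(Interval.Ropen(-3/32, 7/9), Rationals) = Union(Interval(-3/32, 7/9), Rationals)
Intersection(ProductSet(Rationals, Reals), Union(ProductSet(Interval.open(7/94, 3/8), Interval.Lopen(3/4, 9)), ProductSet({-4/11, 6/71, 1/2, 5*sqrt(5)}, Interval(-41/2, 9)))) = Union(ProductSet({-4/11, 6/71, 1/2}, Interval(-41/2, 9)), ProductSet(Intersection(Interval.open(7/94, 3/8), Rationals), Interval.Lopen(3/4, 9)))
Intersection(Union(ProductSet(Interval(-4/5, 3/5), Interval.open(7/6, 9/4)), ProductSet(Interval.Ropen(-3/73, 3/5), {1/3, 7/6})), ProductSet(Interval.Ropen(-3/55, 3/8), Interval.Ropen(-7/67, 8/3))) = Union(ProductSet(Interval.Ropen(-3/55, 3/8), Interval.open(7/6, 9/4)), ProductSet(Interval.Ropen(-3/73, 3/8), {1/3, 7/6}))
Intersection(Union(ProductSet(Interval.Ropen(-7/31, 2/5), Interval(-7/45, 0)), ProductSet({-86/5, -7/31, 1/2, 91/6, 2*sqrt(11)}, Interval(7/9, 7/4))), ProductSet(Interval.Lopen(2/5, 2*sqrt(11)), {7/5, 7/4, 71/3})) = ProductSet({1/2, 2*sqrt(11)}, {7/5, 7/4})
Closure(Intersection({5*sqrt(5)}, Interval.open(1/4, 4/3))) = EmptySet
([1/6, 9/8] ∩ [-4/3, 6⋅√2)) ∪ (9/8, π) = [1/6, π)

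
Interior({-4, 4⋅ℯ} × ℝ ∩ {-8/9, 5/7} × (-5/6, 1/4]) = ∅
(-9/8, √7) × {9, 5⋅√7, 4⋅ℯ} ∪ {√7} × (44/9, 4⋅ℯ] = ({√7} × (44/9, 4⋅ℯ]) ∪ ((-9/8, √7) × {9, 5⋅√7, 4⋅ℯ})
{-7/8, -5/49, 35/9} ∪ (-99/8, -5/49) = (-99/8, -5/49] ∪ {35/9}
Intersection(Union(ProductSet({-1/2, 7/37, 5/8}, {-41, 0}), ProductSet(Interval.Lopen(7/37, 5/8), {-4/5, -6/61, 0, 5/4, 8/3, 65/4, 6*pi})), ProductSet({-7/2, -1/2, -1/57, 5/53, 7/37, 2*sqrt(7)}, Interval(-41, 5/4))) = ProductSet({-1/2, 7/37}, {-41, 0})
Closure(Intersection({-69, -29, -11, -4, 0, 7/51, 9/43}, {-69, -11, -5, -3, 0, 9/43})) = {-69, -11, 0, 9/43}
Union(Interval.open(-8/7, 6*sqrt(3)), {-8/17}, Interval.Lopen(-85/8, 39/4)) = Interval.open(-85/8, 6*sqrt(3))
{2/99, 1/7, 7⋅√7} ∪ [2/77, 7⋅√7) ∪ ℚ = ℚ ∪ [2/77, 7⋅√7]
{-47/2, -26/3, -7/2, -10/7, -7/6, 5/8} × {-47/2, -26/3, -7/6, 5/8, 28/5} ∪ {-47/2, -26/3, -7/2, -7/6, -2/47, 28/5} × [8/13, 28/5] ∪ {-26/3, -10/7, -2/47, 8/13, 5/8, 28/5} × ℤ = ({-26/3, -10/7, -2/47, 8/13, 5/8, 28/5} × ℤ) ∪ ({-47/2, -26/3, -7/2, -7/6, -2/47, 28/5} × [8/13, 28/5]) ∪ ({-47/2, -26/3, -7/2, -10/7, -7/6, 5/8} × {-47/2, -26/3, -7/6, 5/8, 28/5})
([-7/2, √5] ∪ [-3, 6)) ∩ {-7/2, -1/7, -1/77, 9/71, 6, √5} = {-7/2, -1/7, -1/77, 9/71, √5}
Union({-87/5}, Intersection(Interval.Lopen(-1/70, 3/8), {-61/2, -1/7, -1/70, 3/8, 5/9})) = {-87/5, 3/8}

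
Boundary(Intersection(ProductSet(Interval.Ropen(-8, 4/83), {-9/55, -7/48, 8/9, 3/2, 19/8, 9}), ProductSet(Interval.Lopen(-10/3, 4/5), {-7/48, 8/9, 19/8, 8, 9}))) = ProductSet(Interval(-10/3, 4/83), {-7/48, 8/9, 19/8, 9})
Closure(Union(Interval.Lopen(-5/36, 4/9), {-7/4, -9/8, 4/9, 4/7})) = Union({-7/4, -9/8, 4/7}, Interval(-5/36, 4/9))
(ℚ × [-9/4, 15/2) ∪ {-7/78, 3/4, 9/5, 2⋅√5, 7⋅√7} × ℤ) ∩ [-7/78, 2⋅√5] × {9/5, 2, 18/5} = ({-7/78, 3/4, 9/5, 2⋅√5} × {2}) ∪ ((ℚ ∩ [-7/78, 2⋅√5]) × {9/5, 2, 18/5})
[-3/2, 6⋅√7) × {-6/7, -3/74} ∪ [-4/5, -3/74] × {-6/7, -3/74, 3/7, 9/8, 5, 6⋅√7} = ([-3/2, 6⋅√7) × {-6/7, -3/74}) ∪ ([-4/5, -3/74] × {-6/7, -3/74, 3/7, 9/8, 5, 6⋅√7})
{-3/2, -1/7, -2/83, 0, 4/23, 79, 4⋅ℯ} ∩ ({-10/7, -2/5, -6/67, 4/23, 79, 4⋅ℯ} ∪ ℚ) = {-3/2, -1/7, -2/83, 0, 4/23, 79, 4⋅ℯ}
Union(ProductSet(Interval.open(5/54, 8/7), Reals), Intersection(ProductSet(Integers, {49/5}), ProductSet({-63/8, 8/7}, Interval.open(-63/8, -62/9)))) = ProductSet(Interval.open(5/54, 8/7), Reals)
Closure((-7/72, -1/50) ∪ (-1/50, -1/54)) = [-7/72, -1/54]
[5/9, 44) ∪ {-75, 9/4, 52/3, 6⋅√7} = {-75} ∪ [5/9, 44)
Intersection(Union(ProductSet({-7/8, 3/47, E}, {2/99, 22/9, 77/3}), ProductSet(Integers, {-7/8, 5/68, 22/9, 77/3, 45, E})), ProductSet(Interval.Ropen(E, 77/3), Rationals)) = Union(ProductSet({E}, {2/99, 22/9, 77/3}), ProductSet(Range(3, 26, 1), {-7/8, 5/68, 22/9, 77/3, 45}))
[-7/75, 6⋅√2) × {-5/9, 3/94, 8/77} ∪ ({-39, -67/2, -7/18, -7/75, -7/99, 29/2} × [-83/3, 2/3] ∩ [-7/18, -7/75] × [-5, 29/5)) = ({-7/18, -7/75} × [-5, 2/3]) ∪ ([-7/75, 6⋅√2) × {-5/9, 3/94, 8/77})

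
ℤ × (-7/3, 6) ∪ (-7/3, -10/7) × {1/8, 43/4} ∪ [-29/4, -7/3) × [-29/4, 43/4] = (ℤ × (-7/3, 6)) ∪ ((-7/3, -10/7) × {1/8, 43/4}) ∪ ([-29/4, -7/3) × [-29/4, 43/4])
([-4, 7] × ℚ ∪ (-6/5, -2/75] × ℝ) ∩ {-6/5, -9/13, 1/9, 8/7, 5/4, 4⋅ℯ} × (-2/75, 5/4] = ({-9/13} × (-2/75, 5/4]) ∪ ({-6/5, -9/13, 1/9, 8/7, 5/4} × (ℚ ∩ (-2/75, 5/4]))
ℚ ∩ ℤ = ℤ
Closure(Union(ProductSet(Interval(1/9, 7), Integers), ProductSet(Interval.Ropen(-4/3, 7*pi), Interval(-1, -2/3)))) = Union(ProductSet(Interval(-4/3, 7*pi), Interval(-1, -2/3)), ProductSet(Interval(1/9, 7), Integers))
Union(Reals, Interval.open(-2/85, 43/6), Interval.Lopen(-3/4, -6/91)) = Interval(-oo, oo)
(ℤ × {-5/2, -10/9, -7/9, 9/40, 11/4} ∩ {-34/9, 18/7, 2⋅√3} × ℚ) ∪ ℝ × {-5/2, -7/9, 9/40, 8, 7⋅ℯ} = ℝ × {-5/2, -7/9, 9/40, 8, 7⋅ℯ}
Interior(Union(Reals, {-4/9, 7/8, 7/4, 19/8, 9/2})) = Reals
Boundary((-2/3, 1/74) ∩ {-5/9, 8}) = {-5/9}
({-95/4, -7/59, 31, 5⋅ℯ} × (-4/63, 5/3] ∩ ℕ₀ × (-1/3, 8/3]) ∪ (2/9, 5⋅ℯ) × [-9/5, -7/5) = ({31} × (-4/63, 5/3]) ∪ ((2/9, 5⋅ℯ) × [-9/5, -7/5))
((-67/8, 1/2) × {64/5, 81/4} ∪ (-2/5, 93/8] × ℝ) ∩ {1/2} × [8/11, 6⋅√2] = {1/2} × [8/11, 6⋅√2]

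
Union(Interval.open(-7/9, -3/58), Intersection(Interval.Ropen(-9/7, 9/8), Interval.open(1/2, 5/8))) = Union(Interval.open(-7/9, -3/58), Interval.open(1/2, 5/8))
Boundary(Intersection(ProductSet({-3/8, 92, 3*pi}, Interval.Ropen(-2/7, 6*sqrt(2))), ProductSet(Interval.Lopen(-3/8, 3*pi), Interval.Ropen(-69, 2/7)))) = ProductSet({3*pi}, Interval(-2/7, 2/7))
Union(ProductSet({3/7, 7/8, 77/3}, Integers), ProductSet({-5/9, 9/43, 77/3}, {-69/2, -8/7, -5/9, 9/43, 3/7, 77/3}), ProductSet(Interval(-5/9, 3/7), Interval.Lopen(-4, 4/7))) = Union(ProductSet({-5/9, 9/43, 77/3}, {-69/2, -8/7, -5/9, 9/43, 3/7, 77/3}), ProductSet({3/7, 7/8, 77/3}, Integers), ProductSet(Interval(-5/9, 3/7), Interval.Lopen(-4, 4/7)))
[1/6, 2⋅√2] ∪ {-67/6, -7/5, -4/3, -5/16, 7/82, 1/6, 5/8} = {-67/6, -7/5, -4/3, -5/16, 7/82} ∪ [1/6, 2⋅√2]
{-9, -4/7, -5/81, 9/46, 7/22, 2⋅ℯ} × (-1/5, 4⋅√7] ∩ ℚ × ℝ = {-9, -4/7, -5/81, 9/46, 7/22} × (-1/5, 4⋅√7]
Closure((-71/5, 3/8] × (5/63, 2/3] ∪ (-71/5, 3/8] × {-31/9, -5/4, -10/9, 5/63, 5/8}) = [-71/5, 3/8] × ({-31/9, -5/4, -10/9} ∪ [5/63, 2/3])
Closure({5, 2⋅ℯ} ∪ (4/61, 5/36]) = [4/61, 5/36] ∪ {5, 2⋅ℯ}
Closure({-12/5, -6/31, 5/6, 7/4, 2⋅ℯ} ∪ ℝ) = ℝ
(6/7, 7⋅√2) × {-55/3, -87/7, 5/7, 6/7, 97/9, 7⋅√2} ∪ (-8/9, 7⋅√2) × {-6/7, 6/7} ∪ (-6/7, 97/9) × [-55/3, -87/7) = ((-6/7, 97/9) × [-55/3, -87/7)) ∪ ((-8/9, 7⋅√2) × {-6/7, 6/7}) ∪ ((6/7, 7⋅√2) × {-55/3, -87/7, 5/7, 6/7, 97/9, 7⋅√2})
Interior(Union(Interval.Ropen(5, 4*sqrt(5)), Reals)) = Interval(-oo, oo)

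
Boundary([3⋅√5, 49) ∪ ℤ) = {3⋅√5} ∪ (ℤ \ (3⋅√5, 49))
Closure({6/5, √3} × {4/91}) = {6/5, √3} × {4/91}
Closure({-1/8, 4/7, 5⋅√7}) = {-1/8, 4/7, 5⋅√7}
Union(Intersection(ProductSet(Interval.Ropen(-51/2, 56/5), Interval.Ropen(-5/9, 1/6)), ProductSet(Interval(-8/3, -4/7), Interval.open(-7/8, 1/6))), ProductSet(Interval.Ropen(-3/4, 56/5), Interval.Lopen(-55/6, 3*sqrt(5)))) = Union(ProductSet(Interval(-8/3, -4/7), Interval.Ropen(-5/9, 1/6)), ProductSet(Interval.Ropen(-3/4, 56/5), Interval.Lopen(-55/6, 3*sqrt(5))))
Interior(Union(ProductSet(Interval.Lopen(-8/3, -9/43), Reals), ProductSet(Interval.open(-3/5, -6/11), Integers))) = ProductSet(Interval.open(-8/3, -9/43), Reals)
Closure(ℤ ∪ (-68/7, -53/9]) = ℤ ∪ [-68/7, -53/9]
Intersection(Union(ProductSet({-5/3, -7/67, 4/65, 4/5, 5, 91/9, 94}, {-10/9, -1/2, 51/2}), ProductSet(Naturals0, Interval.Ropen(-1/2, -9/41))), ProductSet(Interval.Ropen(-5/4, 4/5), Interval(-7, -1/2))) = Union(ProductSet({-7/67, 4/65}, {-10/9, -1/2}), ProductSet(Range(0, 1, 1), {-1/2}))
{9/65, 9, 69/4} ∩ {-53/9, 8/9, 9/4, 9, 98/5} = {9}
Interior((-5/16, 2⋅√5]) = (-5/16, 2⋅√5)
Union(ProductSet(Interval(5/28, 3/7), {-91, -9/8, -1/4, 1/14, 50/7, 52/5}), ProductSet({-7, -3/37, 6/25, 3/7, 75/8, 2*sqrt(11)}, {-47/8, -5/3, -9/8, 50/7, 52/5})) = Union(ProductSet({-7, -3/37, 6/25, 3/7, 75/8, 2*sqrt(11)}, {-47/8, -5/3, -9/8, 50/7, 52/5}), ProductSet(Interval(5/28, 3/7), {-91, -9/8, -1/4, 1/14, 50/7, 52/5}))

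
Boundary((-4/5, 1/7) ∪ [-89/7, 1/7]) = {-89/7, 1/7}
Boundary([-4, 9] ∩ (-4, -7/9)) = {-4, -7/9}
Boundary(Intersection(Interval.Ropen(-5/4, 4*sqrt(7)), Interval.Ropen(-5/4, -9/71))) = {-5/4, -9/71}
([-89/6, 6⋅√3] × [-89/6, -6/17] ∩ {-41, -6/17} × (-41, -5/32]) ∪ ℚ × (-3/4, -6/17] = (ℚ × (-3/4, -6/17]) ∪ ({-6/17} × [-89/6, -6/17])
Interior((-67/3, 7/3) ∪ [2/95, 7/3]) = (-67/3, 7/3)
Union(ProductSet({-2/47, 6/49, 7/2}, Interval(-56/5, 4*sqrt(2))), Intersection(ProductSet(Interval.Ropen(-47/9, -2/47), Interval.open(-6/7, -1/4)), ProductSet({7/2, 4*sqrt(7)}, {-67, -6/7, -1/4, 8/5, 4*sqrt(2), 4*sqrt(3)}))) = ProductSet({-2/47, 6/49, 7/2}, Interval(-56/5, 4*sqrt(2)))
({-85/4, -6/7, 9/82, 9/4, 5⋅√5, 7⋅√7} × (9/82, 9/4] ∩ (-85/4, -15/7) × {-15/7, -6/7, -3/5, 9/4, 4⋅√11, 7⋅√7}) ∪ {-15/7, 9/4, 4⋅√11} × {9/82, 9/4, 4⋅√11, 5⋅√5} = {-15/7, 9/4, 4⋅√11} × {9/82, 9/4, 4⋅√11, 5⋅√5}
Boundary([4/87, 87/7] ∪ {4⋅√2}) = {4/87, 87/7}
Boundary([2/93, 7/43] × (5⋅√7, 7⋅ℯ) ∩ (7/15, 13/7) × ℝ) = ∅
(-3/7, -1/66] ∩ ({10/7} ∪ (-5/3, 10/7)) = (-3/7, -1/66]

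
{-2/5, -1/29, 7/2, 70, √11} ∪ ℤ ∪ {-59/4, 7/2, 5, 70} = ℤ ∪ {-59/4, -2/5, -1/29, 7/2, √11}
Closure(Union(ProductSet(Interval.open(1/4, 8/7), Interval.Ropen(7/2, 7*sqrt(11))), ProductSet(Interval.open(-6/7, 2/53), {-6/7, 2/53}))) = Union(ProductSet({1/4, 8/7}, Interval(7/2, 7*sqrt(11))), ProductSet(Interval(-6/7, 2/53), {-6/7, 2/53}), ProductSet(Interval(1/4, 8/7), {7/2, 7*sqrt(11)}), ProductSet(Interval.open(1/4, 8/7), Interval.Ropen(7/2, 7*sqrt(11))))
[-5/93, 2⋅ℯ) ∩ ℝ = [-5/93, 2⋅ℯ)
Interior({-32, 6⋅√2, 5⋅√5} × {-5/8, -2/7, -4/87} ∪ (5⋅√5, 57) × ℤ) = ∅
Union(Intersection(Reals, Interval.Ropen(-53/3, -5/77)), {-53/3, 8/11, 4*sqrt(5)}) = Union({8/11, 4*sqrt(5)}, Interval.Ropen(-53/3, -5/77))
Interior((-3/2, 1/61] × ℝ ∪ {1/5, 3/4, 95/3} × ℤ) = (-3/2, 1/61) × (ℝ ∪ (ℝ \ ℤ))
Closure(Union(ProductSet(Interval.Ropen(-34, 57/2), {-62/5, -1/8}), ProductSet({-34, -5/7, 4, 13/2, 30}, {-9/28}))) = Union(ProductSet({-34, -5/7, 4, 13/2, 30}, {-9/28}), ProductSet(Interval(-34, 57/2), {-62/5, -1/8}))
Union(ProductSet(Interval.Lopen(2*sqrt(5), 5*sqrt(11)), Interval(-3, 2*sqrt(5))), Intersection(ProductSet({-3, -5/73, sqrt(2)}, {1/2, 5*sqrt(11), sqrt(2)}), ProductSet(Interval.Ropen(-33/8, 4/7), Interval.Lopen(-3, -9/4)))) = ProductSet(Interval.Lopen(2*sqrt(5), 5*sqrt(11)), Interval(-3, 2*sqrt(5)))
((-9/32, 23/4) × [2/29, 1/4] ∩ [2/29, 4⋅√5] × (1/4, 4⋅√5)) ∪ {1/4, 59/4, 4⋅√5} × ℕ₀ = {1/4, 59/4, 4⋅√5} × ℕ₀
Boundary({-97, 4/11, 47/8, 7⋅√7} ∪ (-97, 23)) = {-97, 23}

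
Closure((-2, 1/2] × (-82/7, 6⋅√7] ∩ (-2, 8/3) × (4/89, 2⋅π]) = ({-2, 1/2} × [4/89, 2⋅π]) ∪ ([-2, 1/2] × {4/89, 2⋅π}) ∪ ((-2, 1/2] × (4/89, 2⋅π])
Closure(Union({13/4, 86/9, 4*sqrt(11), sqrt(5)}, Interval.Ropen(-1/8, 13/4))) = Union({86/9, 4*sqrt(11)}, Interval(-1/8, 13/4))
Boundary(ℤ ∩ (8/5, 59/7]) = {2, 3, …, 8}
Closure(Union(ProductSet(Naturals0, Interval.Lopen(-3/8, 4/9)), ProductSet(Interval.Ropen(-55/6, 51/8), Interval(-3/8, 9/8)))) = Union(ProductSet(Interval(-55/6, 51/8), Interval(-3/8, 9/8)), ProductSet(Union(Complement(Naturals0, Interval.open(-55/6, 51/8)), Naturals0), Interval(-3/8, 4/9)))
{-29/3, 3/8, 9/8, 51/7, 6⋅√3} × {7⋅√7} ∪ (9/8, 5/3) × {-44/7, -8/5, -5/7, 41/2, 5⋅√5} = ((9/8, 5/3) × {-44/7, -8/5, -5/7, 41/2, 5⋅√5}) ∪ ({-29/3, 3/8, 9/8, 51/7, 6⋅√3} × {7⋅√7})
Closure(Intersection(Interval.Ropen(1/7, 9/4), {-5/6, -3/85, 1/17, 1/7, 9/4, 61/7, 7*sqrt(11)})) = {1/7}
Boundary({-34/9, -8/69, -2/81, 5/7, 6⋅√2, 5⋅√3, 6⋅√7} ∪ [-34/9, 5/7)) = {-34/9, 5/7, 6⋅√2, 5⋅√3, 6⋅√7}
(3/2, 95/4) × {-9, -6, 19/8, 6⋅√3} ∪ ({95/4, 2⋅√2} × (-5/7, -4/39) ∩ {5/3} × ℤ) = (3/2, 95/4) × {-9, -6, 19/8, 6⋅√3}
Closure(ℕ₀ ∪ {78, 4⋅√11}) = ℕ₀ ∪ {4⋅√11}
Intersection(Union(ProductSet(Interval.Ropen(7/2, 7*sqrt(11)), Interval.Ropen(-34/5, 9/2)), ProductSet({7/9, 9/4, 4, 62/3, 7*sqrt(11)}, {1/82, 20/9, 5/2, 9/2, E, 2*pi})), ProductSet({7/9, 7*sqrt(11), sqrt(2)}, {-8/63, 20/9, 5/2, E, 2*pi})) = ProductSet({7/9, 7*sqrt(11)}, {20/9, 5/2, E, 2*pi})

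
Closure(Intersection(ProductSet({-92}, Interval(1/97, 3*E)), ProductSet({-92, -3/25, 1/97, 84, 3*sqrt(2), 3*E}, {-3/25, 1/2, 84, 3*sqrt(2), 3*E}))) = ProductSet({-92}, {1/2, 3*sqrt(2), 3*E})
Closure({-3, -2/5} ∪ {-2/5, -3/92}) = {-3, -2/5, -3/92}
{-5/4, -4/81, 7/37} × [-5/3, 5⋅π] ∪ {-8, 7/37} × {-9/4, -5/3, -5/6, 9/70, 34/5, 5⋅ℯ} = ({-5/4, -4/81, 7/37} × [-5/3, 5⋅π]) ∪ ({-8, 7/37} × {-9/4, -5/3, -5/6, 9/70, 34/5, 5⋅ℯ})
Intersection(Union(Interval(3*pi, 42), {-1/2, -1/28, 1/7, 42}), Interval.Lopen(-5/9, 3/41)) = {-1/2, -1/28}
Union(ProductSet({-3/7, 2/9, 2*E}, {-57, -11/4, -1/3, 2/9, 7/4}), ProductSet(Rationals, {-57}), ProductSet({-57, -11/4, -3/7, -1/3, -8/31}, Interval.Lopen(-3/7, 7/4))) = Union(ProductSet({-3/7, 2/9, 2*E}, {-57, -11/4, -1/3, 2/9, 7/4}), ProductSet({-57, -11/4, -3/7, -1/3, -8/31}, Interval.Lopen(-3/7, 7/4)), ProductSet(Rationals, {-57}))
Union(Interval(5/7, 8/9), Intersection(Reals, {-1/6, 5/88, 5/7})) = Union({-1/6, 5/88}, Interval(5/7, 8/9))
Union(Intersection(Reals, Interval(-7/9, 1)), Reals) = Interval(-oo, oo)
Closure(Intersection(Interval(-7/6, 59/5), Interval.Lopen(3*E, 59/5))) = Interval(3*E, 59/5)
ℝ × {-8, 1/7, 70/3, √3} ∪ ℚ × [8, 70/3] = (ℚ × [8, 70/3]) ∪ (ℝ × {-8, 1/7, 70/3, √3})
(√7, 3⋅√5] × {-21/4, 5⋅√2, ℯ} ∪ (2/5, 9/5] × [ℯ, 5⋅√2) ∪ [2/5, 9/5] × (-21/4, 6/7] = ([2/5, 9/5] × (-21/4, 6/7]) ∪ ((2/5, 9/5] × [ℯ, 5⋅√2)) ∪ ((√7, 3⋅√5] × {-21/4, 5⋅√2, ℯ})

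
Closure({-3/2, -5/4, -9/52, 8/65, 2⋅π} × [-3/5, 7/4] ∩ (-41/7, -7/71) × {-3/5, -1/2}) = {-3/2, -5/4, -9/52} × {-3/5, -1/2}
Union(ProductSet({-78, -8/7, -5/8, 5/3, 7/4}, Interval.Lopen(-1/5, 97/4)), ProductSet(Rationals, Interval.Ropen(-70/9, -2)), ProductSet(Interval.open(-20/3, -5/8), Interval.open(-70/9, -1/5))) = Union(ProductSet({-78, -8/7, -5/8, 5/3, 7/4}, Interval.Lopen(-1/5, 97/4)), ProductSet(Interval.open(-20/3, -5/8), Interval.open(-70/9, -1/5)), ProductSet(Rationals, Interval.Ropen(-70/9, -2)))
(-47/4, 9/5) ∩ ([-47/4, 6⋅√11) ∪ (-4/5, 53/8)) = (-47/4, 9/5)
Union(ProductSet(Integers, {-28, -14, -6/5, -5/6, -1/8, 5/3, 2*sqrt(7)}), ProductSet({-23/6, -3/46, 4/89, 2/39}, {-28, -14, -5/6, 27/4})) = Union(ProductSet({-23/6, -3/46, 4/89, 2/39}, {-28, -14, -5/6, 27/4}), ProductSet(Integers, {-28, -14, -6/5, -5/6, -1/8, 5/3, 2*sqrt(7)}))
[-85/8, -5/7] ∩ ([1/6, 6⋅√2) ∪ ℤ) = {-10, -9, …, -1}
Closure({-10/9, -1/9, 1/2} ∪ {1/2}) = {-10/9, -1/9, 1/2}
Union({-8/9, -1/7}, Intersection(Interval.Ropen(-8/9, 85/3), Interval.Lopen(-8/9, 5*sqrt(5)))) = Interval(-8/9, 5*sqrt(5))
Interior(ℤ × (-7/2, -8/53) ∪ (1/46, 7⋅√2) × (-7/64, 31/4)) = (1/46, 7⋅√2) × (-7/64, 31/4)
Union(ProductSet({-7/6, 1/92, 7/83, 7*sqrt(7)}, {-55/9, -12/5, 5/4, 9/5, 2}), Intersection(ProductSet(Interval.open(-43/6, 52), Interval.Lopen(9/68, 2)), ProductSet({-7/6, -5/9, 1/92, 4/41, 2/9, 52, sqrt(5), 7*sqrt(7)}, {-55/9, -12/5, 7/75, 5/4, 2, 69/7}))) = Union(ProductSet({-7/6, 1/92, 7/83, 7*sqrt(7)}, {-55/9, -12/5, 5/4, 9/5, 2}), ProductSet({-7/6, -5/9, 1/92, 4/41, 2/9, sqrt(5), 7*sqrt(7)}, {5/4, 2}))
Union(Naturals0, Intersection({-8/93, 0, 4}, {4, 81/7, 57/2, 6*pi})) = Naturals0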